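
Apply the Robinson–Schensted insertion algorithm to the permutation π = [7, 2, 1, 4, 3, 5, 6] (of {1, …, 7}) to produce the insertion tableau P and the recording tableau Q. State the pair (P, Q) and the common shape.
P = [1, 3, 5, 6] / [2, 4] / [7];  Q = [1, 4, 6, 7] / [2, 5] / [3];  common shape = (4, 2, 1)

Row-insert the values π_1, π_2, … into P one at a time, bumping the leftmost entry strictly greater than the inserted value down to the next row. The recording tableau Q records, in position (i, j), the step at which that cell was added to P.
  Insert 7 (step 1): P = [7];  Q = [1]
  Insert 2 (step 2): P = [2] / [7];  Q = [1] / [2]
  Insert 1 (step 3): P = [1] / [2] / [7];  Q = [1] / [2] / [3]
  Insert 4 (step 4): P = [1, 4] / [2] / [7];  Q = [1, 4] / [2] / [3]
  Insert 3 (step 5): P = [1, 3] / [2, 4] / [7];  Q = [1, 4] / [2, 5] / [3]
  Insert 5 (step 6): P = [1, 3, 5] / [2, 4] / [7];  Q = [1, 4, 6] / [2, 5] / [3]
  Insert 6 (step 7): P = [1, 3, 5, 6] / [2, 4] / [7];  Q = [1, 4, 6, 7] / [2, 5] / [3]
Final shape: (4, 2, 1).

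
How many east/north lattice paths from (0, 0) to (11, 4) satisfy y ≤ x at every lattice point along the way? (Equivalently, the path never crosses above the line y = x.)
Number of paths = 910

By the reflection principle (André's argument), the number of monotone paths to (11, 4) with n ≤ m that never go above y = x is C(15, 11) − C(15, 12) = 1365 − 455 = 910.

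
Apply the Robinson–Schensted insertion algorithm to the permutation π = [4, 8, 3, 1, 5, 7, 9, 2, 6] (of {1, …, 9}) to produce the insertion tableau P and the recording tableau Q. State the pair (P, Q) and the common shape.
P = [1, 2, 6, 9] / [3, 5, 7] / [4, 8];  Q = [1, 2, 6, 7] / [3, 5, 9] / [4, 8];  common shape = (4, 3, 2)

Row-insert the values π_1, π_2, … into P one at a time, bumping the leftmost entry strictly greater than the inserted value down to the next row. The recording tableau Q records, in position (i, j), the step at which that cell was added to P.
  Insert 4 (step 1): P = [4];  Q = [1]
  Insert 8 (step 2): P = [4, 8];  Q = [1, 2]
  Insert 3 (step 3): P = [3, 8] / [4];  Q = [1, 2] / [3]
  Insert 1 (step 4): P = [1, 8] / [3] / [4];  Q = [1, 2] / [3] / [4]
  Insert 5 (step 5): P = [1, 5] / [3, 8] / [4];  Q = [1, 2] / [3, 5] / [4]
  Insert 7 (step 6): P = [1, 5, 7] / [3, 8] / [4];  Q = [1, 2, 6] / [3, 5] / [4]
  Insert 9 (step 7): P = [1, 5, 7, 9] / [3, 8] / [4];  Q = [1, 2, 6, 7] / [3, 5] / [4]
  Insert 2 (step 8): P = [1, 2, 7, 9] / [3, 5] / [4, 8];  Q = [1, 2, 6, 7] / [3, 5] / [4, 8]
  Insert 6 (step 9): P = [1, 2, 6, 9] / [3, 5, 7] / [4, 8];  Q = [1, 2, 6, 7] / [3, 5, 9] / [4, 8]
Final shape: (4, 3, 2).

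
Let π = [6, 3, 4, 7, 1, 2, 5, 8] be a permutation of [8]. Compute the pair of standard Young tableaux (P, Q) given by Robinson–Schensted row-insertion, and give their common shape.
P = [1, 2, 5, 8] / [3, 4, 7] / [6];  Q = [1, 3, 4, 8] / [2, 6, 7] / [5];  common shape = (4, 3, 1)

Row-insert the values π_1, π_2, … into P one at a time, bumping the leftmost entry strictly greater than the inserted value down to the next row. The recording tableau Q records, in position (i, j), the step at which that cell was added to P.
  Insert 6 (step 1): P = [6];  Q = [1]
  Insert 3 (step 2): P = [3] / [6];  Q = [1] / [2]
  Insert 4 (step 3): P = [3, 4] / [6];  Q = [1, 3] / [2]
  Insert 7 (step 4): P = [3, 4, 7] / [6];  Q = [1, 3, 4] / [2]
  Insert 1 (step 5): P = [1, 4, 7] / [3] / [6];  Q = [1, 3, 4] / [2] / [5]
  Insert 2 (step 6): P = [1, 2, 7] / [3, 4] / [6];  Q = [1, 3, 4] / [2, 6] / [5]
  Insert 5 (step 7): P = [1, 2, 5] / [3, 4, 7] / [6];  Q = [1, 3, 4] / [2, 6, 7] / [5]
  Insert 8 (step 8): P = [1, 2, 5, 8] / [3, 4, 7] / [6];  Q = [1, 3, 4, 8] / [2, 6, 7] / [5]
Final shape: (4, 3, 1).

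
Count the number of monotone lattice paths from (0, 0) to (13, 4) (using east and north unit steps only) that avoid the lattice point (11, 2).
Number of paths = 1912

Total paths from (0, 0) to (13, 4): C(17, 13) = 2380. Paths through (11, 2): (paths (0, 0) → (11, 2)) × (paths (11, 2) → (13, 4)) = C(13, 11) · C(4, 2) = 78 · 6 = 468. Avoidance count = 2380 − 468 = 1912.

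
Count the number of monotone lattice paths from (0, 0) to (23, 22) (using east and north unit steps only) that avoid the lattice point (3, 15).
Number of paths = 4115990731320

Total paths from (0, 0) to (23, 22): C(45, 23) = 4116715363800. Paths through (3, 15): (paths (0, 0) → (3, 15)) × (paths (3, 15) → (23, 22)) = C(18, 3) · C(27, 20) = 816 · 888030 = 724632480. Avoidance count = 4116715363800 − 724632480 = 4115990731320.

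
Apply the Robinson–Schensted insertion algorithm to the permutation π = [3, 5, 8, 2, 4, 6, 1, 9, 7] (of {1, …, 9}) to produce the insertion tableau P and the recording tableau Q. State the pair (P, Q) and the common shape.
P = [1, 4, 6, 7] / [2, 5, 8, 9] / [3];  Q = [1, 2, 3, 8] / [4, 5, 6, 9] / [7];  common shape = (4, 4, 1)

Row-insert the values π_1, π_2, … into P one at a time, bumping the leftmost entry strictly greater than the inserted value down to the next row. The recording tableau Q records, in position (i, j), the step at which that cell was added to P.
  Insert 3 (step 1): P = [3];  Q = [1]
  Insert 5 (step 2): P = [3, 5];  Q = [1, 2]
  Insert 8 (step 3): P = [3, 5, 8];  Q = [1, 2, 3]
  Insert 2 (step 4): P = [2, 5, 8] / [3];  Q = [1, 2, 3] / [4]
  Insert 4 (step 5): P = [2, 4, 8] / [3, 5];  Q = [1, 2, 3] / [4, 5]
  Insert 6 (step 6): P = [2, 4, 6] / [3, 5, 8];  Q = [1, 2, 3] / [4, 5, 6]
  Insert 1 (step 7): P = [1, 4, 6] / [2, 5, 8] / [3];  Q = [1, 2, 3] / [4, 5, 6] / [7]
  Insert 9 (step 8): P = [1, 4, 6, 9] / [2, 5, 8] / [3];  Q = [1, 2, 3, 8] / [4, 5, 6] / [7]
  Insert 7 (step 9): P = [1, 4, 6, 7] / [2, 5, 8, 9] / [3];  Q = [1, 2, 3, 8] / [4, 5, 6, 9] / [7]
Final shape: (4, 4, 1).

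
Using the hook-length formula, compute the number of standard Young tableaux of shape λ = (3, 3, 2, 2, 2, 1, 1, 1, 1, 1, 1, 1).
# SYT of shape (3, 3, 2, 2, 2, 1, 1, 1, 1, 1, 1, 1) = 372096

Hook-length formula: f^λ = n! / Π hook(c), product over all cells c of the Young diagram. For λ = (3, 3, 2, 2, 2, 1, 1, 1, 1, 1, 1, 1), n = 19 boxes. Hook lengths by row (left-to-right, top-to-bottom): [14, 6, 2]; [13, 5, 1]; [11, 3]; [10, 2]; [9, 1]; [7]; [6]; [5]; [4]; [3]; [2]; [1]. Product of hooks = 326918592000. So f^λ = 19! / 326918592000 = 121645100408832000 / 326918592000 = 372096.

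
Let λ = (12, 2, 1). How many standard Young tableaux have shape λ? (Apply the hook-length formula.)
# SYT of shape (12, 2, 1) = 715

Hook-length formula: f^λ = n! / Π hook(c), product over all cells c of the Young diagram. For λ = (12, 2, 1), n = 15 boxes. Hook lengths by row (left-to-right, top-to-bottom): [14, 12, 10, 9, 8, 7, 6, 5, 4, 3, 2, 1]; [3, 1]; [1]. Product of hooks = 1828915200. So f^λ = 15! / 1828915200 = 1307674368000 / 1828915200 = 715.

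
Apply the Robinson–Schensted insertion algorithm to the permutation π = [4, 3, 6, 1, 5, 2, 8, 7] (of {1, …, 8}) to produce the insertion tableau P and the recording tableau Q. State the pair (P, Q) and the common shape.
P = [1, 2, 7] / [3, 5, 8] / [4, 6];  Q = [1, 3, 7] / [2, 5, 8] / [4, 6];  common shape = (3, 3, 2)

Row-insert the values π_1, π_2, … into P one at a time, bumping the leftmost entry strictly greater than the inserted value down to the next row. The recording tableau Q records, in position (i, j), the step at which that cell was added to P.
  Insert 4 (step 1): P = [4];  Q = [1]
  Insert 3 (step 2): P = [3] / [4];  Q = [1] / [2]
  Insert 6 (step 3): P = [3, 6] / [4];  Q = [1, 3] / [2]
  Insert 1 (step 4): P = [1, 6] / [3] / [4];  Q = [1, 3] / [2] / [4]
  Insert 5 (step 5): P = [1, 5] / [3, 6] / [4];  Q = [1, 3] / [2, 5] / [4]
  Insert 2 (step 6): P = [1, 2] / [3, 5] / [4, 6];  Q = [1, 3] / [2, 5] / [4, 6]
  Insert 8 (step 7): P = [1, 2, 8] / [3, 5] / [4, 6];  Q = [1, 3, 7] / [2, 5] / [4, 6]
  Insert 7 (step 8): P = [1, 2, 7] / [3, 5, 8] / [4, 6];  Q = [1, 3, 7] / [2, 5, 8] / [4, 6]
Final shape: (3, 3, 2).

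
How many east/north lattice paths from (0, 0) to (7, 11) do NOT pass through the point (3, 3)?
Number of paths = 21924

Total paths from (0, 0) to (7, 11): C(18, 7) = 31824. Paths through (3, 3): (paths (0, 0) → (3, 3)) × (paths (3, 3) → (7, 11)) = C(6, 3) · C(12, 4) = 20 · 495 = 9900. Avoidance count = 31824 − 9900 = 21924.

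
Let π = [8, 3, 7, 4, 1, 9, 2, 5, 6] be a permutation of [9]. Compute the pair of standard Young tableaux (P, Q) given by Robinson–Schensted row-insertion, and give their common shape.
P = [1, 2, 5, 6] / [3, 4, 9] / [7] / [8];  Q = [1, 3, 6, 9] / [2, 7, 8] / [4] / [5];  common shape = (4, 3, 1, 1)

Row-insert the values π_1, π_2, … into P one at a time, bumping the leftmost entry strictly greater than the inserted value down to the next row. The recording tableau Q records, in position (i, j), the step at which that cell was added to P.
  Insert 8 (step 1): P = [8];  Q = [1]
  Insert 3 (step 2): P = [3] / [8];  Q = [1] / [2]
  Insert 7 (step 3): P = [3, 7] / [8];  Q = [1, 3] / [2]
  Insert 4 (step 4): P = [3, 4] / [7] / [8];  Q = [1, 3] / [2] / [4]
  Insert 1 (step 5): P = [1, 4] / [3] / [7] / [8];  Q = [1, 3] / [2] / [4] / [5]
  Insert 9 (step 6): P = [1, 4, 9] / [3] / [7] / [8];  Q = [1, 3, 6] / [2] / [4] / [5]
  Insert 2 (step 7): P = [1, 2, 9] / [3, 4] / [7] / [8];  Q = [1, 3, 6] / [2, 7] / [4] / [5]
  Insert 5 (step 8): P = [1, 2, 5] / [3, 4, 9] / [7] / [8];  Q = [1, 3, 6] / [2, 7, 8] / [4] / [5]
  Insert 6 (step 9): P = [1, 2, 5, 6] / [3, 4, 9] / [7] / [8];  Q = [1, 3, 6, 9] / [2, 7, 8] / [4] / [5]
Final shape: (4, 3, 1, 1).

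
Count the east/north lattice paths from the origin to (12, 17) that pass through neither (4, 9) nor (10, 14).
Number of paths = 26384625

Inclusion–exclusion. Total paths: C(29, 12) = 51895935. Through P₁: C(13, 4)·C(16, 8) = 9202050. Through P₂: C(24, 10)·C(5, 2) = 19612560. Since P₁ is strictly southwest of P₂, a monotone path through both must visit P₁ then P₂; paths through both = C(13, 4)·C(11, 6)·C(5, 2) = 3303300. Avoid both = 51895935 − 9202050 − 19612560 + 3303300 = 26384625.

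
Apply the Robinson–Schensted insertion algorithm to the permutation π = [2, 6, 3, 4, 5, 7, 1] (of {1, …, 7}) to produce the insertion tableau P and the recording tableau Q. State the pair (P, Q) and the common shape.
P = [1, 3, 4, 5, 7] / [2] / [6];  Q = [1, 2, 4, 5, 6] / [3] / [7];  common shape = (5, 1, 1)

Row-insert the values π_1, π_2, … into P one at a time, bumping the leftmost entry strictly greater than the inserted value down to the next row. The recording tableau Q records, in position (i, j), the step at which that cell was added to P.
  Insert 2 (step 1): P = [2];  Q = [1]
  Insert 6 (step 2): P = [2, 6];  Q = [1, 2]
  Insert 3 (step 3): P = [2, 3] / [6];  Q = [1, 2] / [3]
  Insert 4 (step 4): P = [2, 3, 4] / [6];  Q = [1, 2, 4] / [3]
  Insert 5 (step 5): P = [2, 3, 4, 5] / [6];  Q = [1, 2, 4, 5] / [3]
  Insert 7 (step 6): P = [2, 3, 4, 5, 7] / [6];  Q = [1, 2, 4, 5, 6] / [3]
  Insert 1 (step 7): P = [1, 3, 4, 5, 7] / [2] / [6];  Q = [1, 2, 4, 5, 6] / [3] / [7]
Final shape: (5, 1, 1).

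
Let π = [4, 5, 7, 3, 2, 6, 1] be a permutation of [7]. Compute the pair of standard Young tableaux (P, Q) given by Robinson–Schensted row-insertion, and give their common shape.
P = [1, 5, 6] / [2, 7] / [3] / [4];  Q = [1, 2, 3] / [4, 6] / [5] / [7];  common shape = (3, 2, 1, 1)

Row-insert the values π_1, π_2, … into P one at a time, bumping the leftmost entry strictly greater than the inserted value down to the next row. The recording tableau Q records, in position (i, j), the step at which that cell was added to P.
  Insert 4 (step 1): P = [4];  Q = [1]
  Insert 5 (step 2): P = [4, 5];  Q = [1, 2]
  Insert 7 (step 3): P = [4, 5, 7];  Q = [1, 2, 3]
  Insert 3 (step 4): P = [3, 5, 7] / [4];  Q = [1, 2, 3] / [4]
  Insert 2 (step 5): P = [2, 5, 7] / [3] / [4];  Q = [1, 2, 3] / [4] / [5]
  Insert 6 (step 6): P = [2, 5, 6] / [3, 7] / [4];  Q = [1, 2, 3] / [4, 6] / [5]
  Insert 1 (step 7): P = [1, 5, 6] / [2, 7] / [3] / [4];  Q = [1, 2, 3] / [4, 6] / [5] / [7]
Final shape: (3, 2, 1, 1).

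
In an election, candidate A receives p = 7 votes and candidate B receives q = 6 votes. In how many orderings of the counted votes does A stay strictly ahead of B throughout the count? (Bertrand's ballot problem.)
Strict-lead orderings = 132

Total orderings of the 13 votes with 7 for A: C(13, 7) = 1716. By the Bertrand ballot formula (Cycle Lemma / reflection principle), the number of orderings in which A is strictly ahead of B throughout is (p − q)/(p + q) · C(p + q, p) = (7 − 6)/(7 + 6) · 1716 = 132.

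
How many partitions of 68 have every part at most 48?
p(68, parts ≤ 48) = 3085648

Use the recurrence p(n, m) = p(n, m−1) + p(n−m, m): either the largest part is < m (count p(n, m−1)) or the largest part is exactly m (remove one copy of m, count p(n−m, m)). With p(0, ·) = 1 this gives p(68, parts ≤ 48) = 3085648. (By conjugating Young diagrams, this also counts partitions of 68 into at most 48 parts.)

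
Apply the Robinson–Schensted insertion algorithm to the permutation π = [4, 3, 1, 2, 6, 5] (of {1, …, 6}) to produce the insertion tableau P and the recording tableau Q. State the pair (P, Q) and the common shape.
P = [1, 2, 5] / [3, 6] / [4];  Q = [1, 4, 5] / [2, 6] / [3];  common shape = (3, 2, 1)

Row-insert the values π_1, π_2, … into P one at a time, bumping the leftmost entry strictly greater than the inserted value down to the next row. The recording tableau Q records, in position (i, j), the step at which that cell was added to P.
  Insert 4 (step 1): P = [4];  Q = [1]
  Insert 3 (step 2): P = [3] / [4];  Q = [1] / [2]
  Insert 1 (step 3): P = [1] / [3] / [4];  Q = [1] / [2] / [3]
  Insert 2 (step 4): P = [1, 2] / [3] / [4];  Q = [1, 4] / [2] / [3]
  Insert 6 (step 5): P = [1, 2, 6] / [3] / [4];  Q = [1, 4, 5] / [2] / [3]
  Insert 5 (step 6): P = [1, 2, 5] / [3, 6] / [4];  Q = [1, 4, 5] / [2, 6] / [3]
Final shape: (3, 2, 1).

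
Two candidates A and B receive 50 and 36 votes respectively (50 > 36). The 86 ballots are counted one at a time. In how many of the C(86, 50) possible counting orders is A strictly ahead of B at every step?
Strict-lead orderings = 348594806072564145432702

Total orderings of the 86 votes with 50 for A: C(86, 50) = 2141368094445751179086598. By the Bertrand ballot formula (Cycle Lemma / reflection principle), the number of orderings in which A is strictly ahead of B throughout is (p − q)/(p + q) · C(p + q, p) = (50 − 36)/(50 + 36) · 2141368094445751179086598 = 348594806072564145432702.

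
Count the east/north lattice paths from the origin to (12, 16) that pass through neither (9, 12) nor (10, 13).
Number of paths = 14572145

Inclusion–exclusion. Total paths: C(28, 12) = 30421755. Through P₁: C(21, 9)·C(7, 3) = 10287550. Through P₂: C(23, 10)·C(5, 2) = 11440660. Since P₁ is strictly southwest of P₂, a monotone path through both must visit P₁ then P₂; paths through both = C(21, 9)·C(2, 1)·C(5, 2) = 5878600. Avoid both = 30421755 − 10287550 − 11440660 + 5878600 = 14572145.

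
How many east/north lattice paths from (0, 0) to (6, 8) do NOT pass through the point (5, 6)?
Number of paths = 1617

Total paths from (0, 0) to (6, 8): C(14, 6) = 3003. Paths through (5, 6): (paths (0, 0) → (5, 6)) × (paths (5, 6) → (6, 8)) = C(11, 5) · C(3, 1) = 462 · 3 = 1386. Avoidance count = 3003 − 1386 = 1617.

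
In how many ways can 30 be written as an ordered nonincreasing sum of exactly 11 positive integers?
p(30, 11 parts) = 445

Partitions of n into exactly k parts are in bijection with partitions of n − k into at most k parts (subtract 1 from each part). So p(30, exactly 11) = p(19, parts ≤ 11). Computing via the recurrence p(m, j) = p(m, j−1) + p(m−j, j) gives 445.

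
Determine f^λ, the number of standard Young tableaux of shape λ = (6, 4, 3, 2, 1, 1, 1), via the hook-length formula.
# SYT of shape (6, 4, 3, 2, 1, 1, 1) = 16336320

Hook-length formula: f^λ = n! / Π hook(c), product over all cells c of the Young diagram. For λ = (6, 4, 3, 2, 1, 1, 1), n = 18 boxes. Hook lengths by row (left-to-right, top-to-bottom): [12, 8, 6, 4, 2, 1]; [9, 5, 3, 1]; [7, 3, 1]; [5, 1]; [3]; [2]; [1]. Product of hooks = 391910400. So f^λ = 18! / 391910400 = 6402373705728000 / 391910400 = 16336320.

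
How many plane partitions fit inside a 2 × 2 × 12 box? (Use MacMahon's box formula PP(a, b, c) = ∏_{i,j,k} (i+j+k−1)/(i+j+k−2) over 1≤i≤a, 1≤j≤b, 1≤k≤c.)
PP(2, 2, 12) = 3185

Evaluate the triple product over i = 1..2, j = 1..2, k = 1..12. The factors are (2/1) · (3/2) · (4/3) · (5/4) · (6/5) · (7/6) · (8/7) · (9/8) · … (48 factors total). The numerators and denominators telescope so the product is an integer; carrying out the multiplication exactly gives PP(2, 2, 12) = 3185.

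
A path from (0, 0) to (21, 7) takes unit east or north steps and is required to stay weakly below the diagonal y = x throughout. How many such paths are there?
Number of paths = 807300

By the reflection principle (André's argument), the number of monotone paths to (21, 7) with n ≤ m that never go above y = x is C(28, 21) − C(28, 22) = 1184040 − 376740 = 807300.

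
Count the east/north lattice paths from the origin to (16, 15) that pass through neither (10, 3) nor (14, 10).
Number of paths = 256026495

Inclusion–exclusion. Total paths: C(31, 16) = 300540195. Through P₁: C(13, 10)·C(18, 6) = 5309304. Through P₂: C(24, 14)·C(7, 2) = 41186376. Since P₁ is strictly southwest of P₂, a monotone path through both must visit P₁ then P₂; paths through both = C(13, 10)·C(11, 4)·C(7, 2) = 1981980. Avoid both = 300540195 − 5309304 − 41186376 + 1981980 = 256026495.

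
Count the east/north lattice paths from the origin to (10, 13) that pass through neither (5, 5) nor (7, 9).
Number of paths = 551642

Inclusion–exclusion. Total paths: C(23, 10) = 1144066. Through P₁: C(10, 5)·C(13, 5) = 324324. Through P₂: C(16, 7)·C(7, 3) = 400400. Since P₁ is strictly southwest of P₂, a monotone path through both must visit P₁ then P₂; paths through both = C(10, 5)·C(6, 2)·C(7, 3) = 132300. Avoid both = 1144066 − 324324 − 400400 + 132300 = 551642.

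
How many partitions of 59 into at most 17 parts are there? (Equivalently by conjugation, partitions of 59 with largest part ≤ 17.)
p(59, parts ≤ 17) = 582691

Use the recurrence p(n, m) = p(n, m−1) + p(n−m, m): either the largest part is < m (count p(n, m−1)) or the largest part is exactly m (remove one copy of m, count p(n−m, m)). With p(0, ·) = 1 this gives p(59, parts ≤ 17) = 582691. (By conjugating Young diagrams, this also counts partitions of 59 into at most 17 parts.)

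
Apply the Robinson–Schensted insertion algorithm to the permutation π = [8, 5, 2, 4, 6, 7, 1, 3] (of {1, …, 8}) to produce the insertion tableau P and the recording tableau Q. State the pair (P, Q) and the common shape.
P = [1, 3, 6, 7] / [2, 4] / [5] / [8];  Q = [1, 4, 5, 6] / [2, 8] / [3] / [7];  common shape = (4, 2, 1, 1)

Row-insert the values π_1, π_2, … into P one at a time, bumping the leftmost entry strictly greater than the inserted value down to the next row. The recording tableau Q records, in position (i, j), the step at which that cell was added to P.
  Insert 8 (step 1): P = [8];  Q = [1]
  Insert 5 (step 2): P = [5] / [8];  Q = [1] / [2]
  Insert 2 (step 3): P = [2] / [5] / [8];  Q = [1] / [2] / [3]
  Insert 4 (step 4): P = [2, 4] / [5] / [8];  Q = [1, 4] / [2] / [3]
  Insert 6 (step 5): P = [2, 4, 6] / [5] / [8];  Q = [1, 4, 5] / [2] / [3]
  Insert 7 (step 6): P = [2, 4, 6, 7] / [5] / [8];  Q = [1, 4, 5, 6] / [2] / [3]
  Insert 1 (step 7): P = [1, 4, 6, 7] / [2] / [5] / [8];  Q = [1, 4, 5, 6] / [2] / [3] / [7]
  Insert 3 (step 8): P = [1, 3, 6, 7] / [2, 4] / [5] / [8];  Q = [1, 4, 5, 6] / [2, 8] / [3] / [7]
Final shape: (4, 2, 1, 1).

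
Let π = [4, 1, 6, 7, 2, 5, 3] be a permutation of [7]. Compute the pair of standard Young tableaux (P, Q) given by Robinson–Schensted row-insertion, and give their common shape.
P = [1, 2, 3] / [4, 5, 7] / [6];  Q = [1, 3, 4] / [2, 5, 6] / [7];  common shape = (3, 3, 1)

Row-insert the values π_1, π_2, … into P one at a time, bumping the leftmost entry strictly greater than the inserted value down to the next row. The recording tableau Q records, in position (i, j), the step at which that cell was added to P.
  Insert 4 (step 1): P = [4];  Q = [1]
  Insert 1 (step 2): P = [1] / [4];  Q = [1] / [2]
  Insert 6 (step 3): P = [1, 6] / [4];  Q = [1, 3] / [2]
  Insert 7 (step 4): P = [1, 6, 7] / [4];  Q = [1, 3, 4] / [2]
  Insert 2 (step 5): P = [1, 2, 7] / [4, 6];  Q = [1, 3, 4] / [2, 5]
  Insert 5 (step 6): P = [1, 2, 5] / [4, 6, 7];  Q = [1, 3, 4] / [2, 5, 6]
  Insert 3 (step 7): P = [1, 2, 3] / [4, 5, 7] / [6];  Q = [1, 3, 4] / [2, 5, 6] / [7]
Final shape: (3, 3, 1).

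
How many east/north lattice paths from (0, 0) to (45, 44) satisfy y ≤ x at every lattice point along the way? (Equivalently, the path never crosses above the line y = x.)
Number of paths = 2257117854077248073253720

By the reflection principle (André's argument), the number of monotone paths to (45, 44) with n ≤ m that never go above y = x is C(89, 45) − C(89, 46) = 51913710643776705684835560 − 49656592789699457611581840 = 2257117854077248073253720.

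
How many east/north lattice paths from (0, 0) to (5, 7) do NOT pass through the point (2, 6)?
Number of paths = 680

Total paths from (0, 0) to (5, 7): C(12, 5) = 792. Paths through (2, 6): (paths (0, 0) → (2, 6)) × (paths (2, 6) → (5, 7)) = C(8, 2) · C(4, 3) = 28 · 4 = 112. Avoidance count = 792 − 112 = 680.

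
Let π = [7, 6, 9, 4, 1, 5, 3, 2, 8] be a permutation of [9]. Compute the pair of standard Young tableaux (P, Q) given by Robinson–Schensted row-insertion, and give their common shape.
P = [1, 2, 8] / [3, 5] / [4, 9] / [6] / [7];  Q = [1, 3, 9] / [2, 6] / [4, 7] / [5] / [8];  common shape = (3, 2, 2, 1, 1)

Row-insert the values π_1, π_2, … into P one at a time, bumping the leftmost entry strictly greater than the inserted value down to the next row. The recording tableau Q records, in position (i, j), the step at which that cell was added to P.
  Insert 7 (step 1): P = [7];  Q = [1]
  Insert 6 (step 2): P = [6] / [7];  Q = [1] / [2]
  Insert 9 (step 3): P = [6, 9] / [7];  Q = [1, 3] / [2]
  Insert 4 (step 4): P = [4, 9] / [6] / [7];  Q = [1, 3] / [2] / [4]
  Insert 1 (step 5): P = [1, 9] / [4] / [6] / [7];  Q = [1, 3] / [2] / [4] / [5]
  Insert 5 (step 6): P = [1, 5] / [4, 9] / [6] / [7];  Q = [1, 3] / [2, 6] / [4] / [5]
  Insert 3 (step 7): P = [1, 3] / [4, 5] / [6, 9] / [7];  Q = [1, 3] / [2, 6] / [4, 7] / [5]
  Insert 2 (step 8): P = [1, 2] / [3, 5] / [4, 9] / [6] / [7];  Q = [1, 3] / [2, 6] / [4, 7] / [5] / [8]
  Insert 8 (step 9): P = [1, 2, 8] / [3, 5] / [4, 9] / [6] / [7];  Q = [1, 3, 9] / [2, 6] / [4, 7] / [5] / [8]
Final shape: (3, 2, 2, 1, 1).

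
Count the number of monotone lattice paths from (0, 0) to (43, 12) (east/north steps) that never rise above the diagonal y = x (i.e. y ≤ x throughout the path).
Number of paths = 319076175600

By the reflection principle (André's argument), the number of monotone paths to (43, 12) with n ≤ m that never go above y = x is C(55, 43) − C(55, 44) = 438729741450 − 119653565850 = 319076175600.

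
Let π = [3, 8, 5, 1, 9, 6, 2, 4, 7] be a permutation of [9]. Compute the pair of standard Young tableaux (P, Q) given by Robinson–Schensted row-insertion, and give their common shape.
P = [1, 2, 4, 7] / [3, 5, 6] / [8, 9];  Q = [1, 2, 5, 9] / [3, 6, 8] / [4, 7];  common shape = (4, 3, 2)

Row-insert the values π_1, π_2, … into P one at a time, bumping the leftmost entry strictly greater than the inserted value down to the next row. The recording tableau Q records, in position (i, j), the step at which that cell was added to P.
  Insert 3 (step 1): P = [3];  Q = [1]
  Insert 8 (step 2): P = [3, 8];  Q = [1, 2]
  Insert 5 (step 3): P = [3, 5] / [8];  Q = [1, 2] / [3]
  Insert 1 (step 4): P = [1, 5] / [3] / [8];  Q = [1, 2] / [3] / [4]
  Insert 9 (step 5): P = [1, 5, 9] / [3] / [8];  Q = [1, 2, 5] / [3] / [4]
  Insert 6 (step 6): P = [1, 5, 6] / [3, 9] / [8];  Q = [1, 2, 5] / [3, 6] / [4]
  Insert 2 (step 7): P = [1, 2, 6] / [3, 5] / [8, 9];  Q = [1, 2, 5] / [3, 6] / [4, 7]
  Insert 4 (step 8): P = [1, 2, 4] / [3, 5, 6] / [8, 9];  Q = [1, 2, 5] / [3, 6, 8] / [4, 7]
  Insert 7 (step 9): P = [1, 2, 4, 7] / [3, 5, 6] / [8, 9];  Q = [1, 2, 5, 9] / [3, 6, 8] / [4, 7]
Final shape: (4, 3, 2).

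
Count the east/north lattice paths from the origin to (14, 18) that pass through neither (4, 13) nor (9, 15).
Number of paths = 393867116

Inclusion–exclusion. Total paths: C(32, 14) = 471435600. Through P₁: C(17, 4)·C(15, 10) = 7147140. Through P₂: C(24, 9)·C(8, 5) = 73220224. Since P₁ is strictly southwest of P₂, a monotone path through both must visit P₁ then P₂; paths through both = C(17, 4)·C(7, 5)·C(8, 5) = 2798880. Avoid both = 471435600 − 7147140 − 73220224 + 2798880 = 393867116.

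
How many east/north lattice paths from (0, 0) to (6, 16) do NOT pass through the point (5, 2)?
Number of paths = 74298

Total paths from (0, 0) to (6, 16): C(22, 6) = 74613. Paths through (5, 2): (paths (0, 0) → (5, 2)) × (paths (5, 2) → (6, 16)) = C(7, 5) · C(15, 1) = 21 · 15 = 315. Avoidance count = 74613 − 315 = 74298.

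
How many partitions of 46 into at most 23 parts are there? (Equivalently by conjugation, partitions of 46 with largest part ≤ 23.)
p(46, parts ≤ 23) = 101050

Use the recurrence p(n, m) = p(n, m−1) + p(n−m, m): either the largest part is < m (count p(n, m−1)) or the largest part is exactly m (remove one copy of m, count p(n−m, m)). With p(0, ·) = 1 this gives p(46, parts ≤ 23) = 101050. (By conjugating Young diagrams, this also counts partitions of 46 into at most 23 parts.)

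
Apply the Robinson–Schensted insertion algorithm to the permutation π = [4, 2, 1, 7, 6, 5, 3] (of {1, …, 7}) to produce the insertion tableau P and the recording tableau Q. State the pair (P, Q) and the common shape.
P = [1, 3] / [2, 5] / [4, 6] / [7];  Q = [1, 4] / [2, 5] / [3, 6] / [7];  common shape = (2, 2, 2, 1)

Row-insert the values π_1, π_2, … into P one at a time, bumping the leftmost entry strictly greater than the inserted value down to the next row. The recording tableau Q records, in position (i, j), the step at which that cell was added to P.
  Insert 4 (step 1): P = [4];  Q = [1]
  Insert 2 (step 2): P = [2] / [4];  Q = [1] / [2]
  Insert 1 (step 3): P = [1] / [2] / [4];  Q = [1] / [2] / [3]
  Insert 7 (step 4): P = [1, 7] / [2] / [4];  Q = [1, 4] / [2] / [3]
  Insert 6 (step 5): P = [1, 6] / [2, 7] / [4];  Q = [1, 4] / [2, 5] / [3]
  Insert 5 (step 6): P = [1, 5] / [2, 6] / [4, 7];  Q = [1, 4] / [2, 5] / [3, 6]
  Insert 3 (step 7): P = [1, 3] / [2, 5] / [4, 6] / [7];  Q = [1, 4] / [2, 5] / [3, 6] / [7]
Final shape: (2, 2, 2, 1).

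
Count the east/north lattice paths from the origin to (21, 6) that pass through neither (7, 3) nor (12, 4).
Number of paths = 153910

Inclusion–exclusion. Total paths: C(27, 21) = 296010. Through P₁: C(10, 7)·C(17, 14) = 81600. Through P₂: C(16, 12)·C(11, 9) = 100100. Since P₁ is strictly southwest of P₂, a monotone path through both must visit P₁ then P₂; paths through both = C(10, 7)·C(6, 5)·C(11, 9) = 39600. Avoid both = 296010 − 81600 − 100100 + 39600 = 153910.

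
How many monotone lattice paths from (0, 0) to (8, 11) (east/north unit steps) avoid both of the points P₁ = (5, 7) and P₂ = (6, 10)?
Number of paths = 33342

Inclusion–exclusion. Total paths: C(19, 8) = 75582. Through P₁: C(12, 5)·C(7, 3) = 27720. Through P₂: C(16, 6)·C(3, 2) = 24024. Since P₁ is strictly southwest of P₂, a monotone path through both must visit P₁ then P₂; paths through both = C(12, 5)·C(4, 1)·C(3, 2) = 9504. Avoid both = 75582 − 27720 − 24024 + 9504 = 33342.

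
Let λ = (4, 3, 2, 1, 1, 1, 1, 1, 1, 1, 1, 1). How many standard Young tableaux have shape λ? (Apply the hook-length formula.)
# SYT of shape (4, 3, 2, 1, 1, 1, 1, 1, 1, 1, 1, 1) = 182784

Hook-length formula: f^λ = n! / Π hook(c), product over all cells c of the Young diagram. For λ = (4, 3, 2, 1, 1, 1, 1, 1, 1, 1, 1, 1), n = 18 boxes. Hook lengths by row (left-to-right, top-to-bottom): [15, 5, 3, 1]; [13, 3, 1]; [11, 1]; [9]; [8]; [7]; [6]; [5]; [4]; [3]; [2]; [1]. Product of hooks = 35026992000. So f^λ = 18! / 35026992000 = 6402373705728000 / 35026992000 = 182784.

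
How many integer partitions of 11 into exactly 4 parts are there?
p(11, 4 parts) = 11

Partitions of n into exactly k parts ↔ partitions of n − k into at most k parts (subtract 1 from each part). For n = 11, k = 4, the partitions are: 8+1+1+1, 7+2+1+1, 6+3+1+1, 6+2+2+1, 5+4+1+1, 5+3+2+1, 5+2+2+2, 4+4+2+1, 4+3+3+1, 4+3+2+2, 3+3+3+2. Count = 11.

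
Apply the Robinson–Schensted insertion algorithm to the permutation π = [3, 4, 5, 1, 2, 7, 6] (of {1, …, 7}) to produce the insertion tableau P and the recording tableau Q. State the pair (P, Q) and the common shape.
P = [1, 2, 5, 6] / [3, 4, 7];  Q = [1, 2, 3, 6] / [4, 5, 7];  common shape = (4, 3)

Row-insert the values π_1, π_2, … into P one at a time, bumping the leftmost entry strictly greater than the inserted value down to the next row. The recording tableau Q records, in position (i, j), the step at which that cell was added to P.
  Insert 3 (step 1): P = [3];  Q = [1]
  Insert 4 (step 2): P = [3, 4];  Q = [1, 2]
  Insert 5 (step 3): P = [3, 4, 5];  Q = [1, 2, 3]
  Insert 1 (step 4): P = [1, 4, 5] / [3];  Q = [1, 2, 3] / [4]
  Insert 2 (step 5): P = [1, 2, 5] / [3, 4];  Q = [1, 2, 3] / [4, 5]
  Insert 7 (step 6): P = [1, 2, 5, 7] / [3, 4];  Q = [1, 2, 3, 6] / [4, 5]
  Insert 6 (step 7): P = [1, 2, 5, 6] / [3, 4, 7];  Q = [1, 2, 3, 6] / [4, 5, 7]
Final shape: (4, 3).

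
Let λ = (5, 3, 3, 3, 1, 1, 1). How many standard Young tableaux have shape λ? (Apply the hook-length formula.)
# SYT of shape (5, 3, 3, 3, 1, 1, 1) = 1326000

Hook-length formula: f^λ = n! / Π hook(c), product over all cells c of the Young diagram. For λ = (5, 3, 3, 3, 1, 1, 1), n = 17 boxes. Hook lengths by row (left-to-right, top-to-bottom): [11, 7, 6, 2, 1]; [8, 4, 3]; [7, 3, 2]; [6, 2, 1]; [3]; [2]; [1]. Product of hooks = 268240896. So f^λ = 17! / 268240896 = 355687428096000 / 268240896 = 1326000.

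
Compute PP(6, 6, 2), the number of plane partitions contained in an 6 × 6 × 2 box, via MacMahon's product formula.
PP(6, 6, 2) = 226512

Evaluate the triple product over i = 1..6, j = 1..6, k = 1..2. The factors are (2/1) · (3/2) · (3/2) · (4/3) · (4/3) · (5/4) · (5/4) · (6/5) · … (72 factors total). The numerators and denominators telescope so the product is an integer; carrying out the multiplication exactly gives PP(6, 6, 2) = 226512.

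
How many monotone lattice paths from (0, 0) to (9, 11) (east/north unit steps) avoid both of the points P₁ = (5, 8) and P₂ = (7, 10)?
Number of paths = 87737

Inclusion–exclusion. Total paths: C(20, 9) = 167960. Through P₁: C(13, 5)·C(7, 4) = 45045. Through P₂: C(17, 7)·C(3, 2) = 58344. Since P₁ is strictly southwest of P₂, a monotone path through both must visit P₁ then P₂; paths through both = C(13, 5)·C(4, 2)·C(3, 2) = 23166. Avoid both = 167960 − 45045 − 58344 + 23166 = 87737.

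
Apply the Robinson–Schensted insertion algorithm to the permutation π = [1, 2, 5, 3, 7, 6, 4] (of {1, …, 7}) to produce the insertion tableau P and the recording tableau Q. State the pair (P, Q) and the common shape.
P = [1, 2, 3, 4] / [5, 6] / [7];  Q = [1, 2, 3, 5] / [4, 6] / [7];  common shape = (4, 2, 1)

Row-insert the values π_1, π_2, … into P one at a time, bumping the leftmost entry strictly greater than the inserted value down to the next row. The recording tableau Q records, in position (i, j), the step at which that cell was added to P.
  Insert 1 (step 1): P = [1];  Q = [1]
  Insert 2 (step 2): P = [1, 2];  Q = [1, 2]
  Insert 5 (step 3): P = [1, 2, 5];  Q = [1, 2, 3]
  Insert 3 (step 4): P = [1, 2, 3] / [5];  Q = [1, 2, 3] / [4]
  Insert 7 (step 5): P = [1, 2, 3, 7] / [5];  Q = [1, 2, 3, 5] / [4]
  Insert 6 (step 6): P = [1, 2, 3, 6] / [5, 7];  Q = [1, 2, 3, 5] / [4, 6]
  Insert 4 (step 7): P = [1, 2, 3, 4] / [5, 6] / [7];  Q = [1, 2, 3, 5] / [4, 6] / [7]
Final shape: (4, 2, 1).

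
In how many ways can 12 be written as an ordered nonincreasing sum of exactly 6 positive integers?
p(12, 6 parts) = 11

Partitions of n into exactly k parts ↔ partitions of n − k into at most k parts (subtract 1 from each part). For n = 12, k = 6, the partitions are: 7+1+1+1+1+1, 6+2+1+1+1+1, 5+3+1+1+1+1, 5+2+2+1+1+1, 4+4+1+1+1+1, 4+3+2+1+1+1, 4+2+2+2+1+1, 3+3+3+1+1+1, 3+3+2+2+1+1, 3+2+2+2+2+1, 2+2+2+2+2+2. Count = 11.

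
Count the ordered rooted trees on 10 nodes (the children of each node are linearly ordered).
C_9 = 4862

These ordered rooted trees are counted by the Catalan number C_n = (1/(n + 1)) · C(2n, n). For n = 9: C_9 = (1/10) · C(18, 9) = 48620/10 = 4862.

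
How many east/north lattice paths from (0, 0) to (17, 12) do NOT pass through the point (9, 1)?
Number of paths = 51140115

Total paths from (0, 0) to (17, 12): C(29, 17) = 51895935. Paths through (9, 1): (paths (0, 0) → (9, 1)) × (paths (9, 1) → (17, 12)) = C(10, 9) · C(19, 8) = 10 · 75582 = 755820. Avoidance count = 51895935 − 755820 = 51140115.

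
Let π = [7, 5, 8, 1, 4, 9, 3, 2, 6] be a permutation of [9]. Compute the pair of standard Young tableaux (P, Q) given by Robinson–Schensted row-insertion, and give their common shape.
P = [1, 2, 6] / [3, 8, 9] / [4] / [5] / [7];  Q = [1, 3, 6] / [2, 5, 9] / [4] / [7] / [8];  common shape = (3, 3, 1, 1, 1)

Row-insert the values π_1, π_2, … into P one at a time, bumping the leftmost entry strictly greater than the inserted value down to the next row. The recording tableau Q records, in position (i, j), the step at which that cell was added to P.
  Insert 7 (step 1): P = [7];  Q = [1]
  Insert 5 (step 2): P = [5] / [7];  Q = [1] / [2]
  Insert 8 (step 3): P = [5, 8] / [7];  Q = [1, 3] / [2]
  Insert 1 (step 4): P = [1, 8] / [5] / [7];  Q = [1, 3] / [2] / [4]
  Insert 4 (step 5): P = [1, 4] / [5, 8] / [7];  Q = [1, 3] / [2, 5] / [4]
  Insert 9 (step 6): P = [1, 4, 9] / [5, 8] / [7];  Q = [1, 3, 6] / [2, 5] / [4]
  Insert 3 (step 7): P = [1, 3, 9] / [4, 8] / [5] / [7];  Q = [1, 3, 6] / [2, 5] / [4] / [7]
  Insert 2 (step 8): P = [1, 2, 9] / [3, 8] / [4] / [5] / [7];  Q = [1, 3, 6] / [2, 5] / [4] / [7] / [8]
  Insert 6 (step 9): P = [1, 2, 6] / [3, 8, 9] / [4] / [5] / [7];  Q = [1, 3, 6] / [2, 5, 9] / [4] / [7] / [8]
Final shape: (3, 3, 1, 1, 1).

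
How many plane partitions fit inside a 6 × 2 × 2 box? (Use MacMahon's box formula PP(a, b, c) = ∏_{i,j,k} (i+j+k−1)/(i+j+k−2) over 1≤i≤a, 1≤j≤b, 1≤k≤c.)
PP(6, 2, 2) = 336

Evaluate the triple product over i = 1..6, j = 1..2, k = 1..2. The factors are (2/1) · (3/2) · (3/2) · (4/3) · (3/2) · (4/3) · (4/3) · (5/4) · … (24 factors total). The numerators and denominators telescope so the product is an integer; carrying out the multiplication exactly gives PP(6, 2, 2) = 336.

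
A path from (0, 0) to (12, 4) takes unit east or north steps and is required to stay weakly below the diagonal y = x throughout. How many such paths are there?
Number of paths = 1260

By the reflection principle (André's argument), the number of monotone paths to (12, 4) with n ≤ m that never go above y = x is C(16, 12) − C(16, 13) = 1820 − 560 = 1260.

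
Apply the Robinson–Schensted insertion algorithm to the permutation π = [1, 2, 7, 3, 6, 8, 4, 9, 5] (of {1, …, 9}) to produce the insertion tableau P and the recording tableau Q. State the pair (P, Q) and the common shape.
P = [1, 2, 3, 4, 5, 9] / [6, 8] / [7];  Q = [1, 2, 3, 5, 6, 8] / [4, 9] / [7];  common shape = (6, 2, 1)

Row-insert the values π_1, π_2, … into P one at a time, bumping the leftmost entry strictly greater than the inserted value down to the next row. The recording tableau Q records, in position (i, j), the step at which that cell was added to P.
  Insert 1 (step 1): P = [1];  Q = [1]
  Insert 2 (step 2): P = [1, 2];  Q = [1, 2]
  Insert 7 (step 3): P = [1, 2, 7];  Q = [1, 2, 3]
  Insert 3 (step 4): P = [1, 2, 3] / [7];  Q = [1, 2, 3] / [4]
  Insert 6 (step 5): P = [1, 2, 3, 6] / [7];  Q = [1, 2, 3, 5] / [4]
  Insert 8 (step 6): P = [1, 2, 3, 6, 8] / [7];  Q = [1, 2, 3, 5, 6] / [4]
  Insert 4 (step 7): P = [1, 2, 3, 4, 8] / [6] / [7];  Q = [1, 2, 3, 5, 6] / [4] / [7]
  Insert 9 (step 8): P = [1, 2, 3, 4, 8, 9] / [6] / [7];  Q = [1, 2, 3, 5, 6, 8] / [4] / [7]
  Insert 5 (step 9): P = [1, 2, 3, 4, 5, 9] / [6, 8] / [7];  Q = [1, 2, 3, 5, 6, 8] / [4, 9] / [7]
Final shape: (6, 2, 1).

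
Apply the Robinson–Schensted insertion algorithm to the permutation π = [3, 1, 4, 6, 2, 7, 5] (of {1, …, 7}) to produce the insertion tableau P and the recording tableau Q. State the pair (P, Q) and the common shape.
P = [1, 2, 5, 7] / [3, 4, 6];  Q = [1, 3, 4, 6] / [2, 5, 7];  common shape = (4, 3)

Row-insert the values π_1, π_2, … into P one at a time, bumping the leftmost entry strictly greater than the inserted value down to the next row. The recording tableau Q records, in position (i, j), the step at which that cell was added to P.
  Insert 3 (step 1): P = [3];  Q = [1]
  Insert 1 (step 2): P = [1] / [3];  Q = [1] / [2]
  Insert 4 (step 3): P = [1, 4] / [3];  Q = [1, 3] / [2]
  Insert 6 (step 4): P = [1, 4, 6] / [3];  Q = [1, 3, 4] / [2]
  Insert 2 (step 5): P = [1, 2, 6] / [3, 4];  Q = [1, 3, 4] / [2, 5]
  Insert 7 (step 6): P = [1, 2, 6, 7] / [3, 4];  Q = [1, 3, 4, 6] / [2, 5]
  Insert 5 (step 7): P = [1, 2, 5, 7] / [3, 4, 6];  Q = [1, 3, 4, 6] / [2, 5, 7]
Final shape: (4, 3).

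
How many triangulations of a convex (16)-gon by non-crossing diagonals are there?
C_14 = 2674440

These polygon triangulations are counted by the Catalan number C_n = (1/(n + 1)) · C(2n, n). For n = 14: C_14 = (1/15) · C(28, 14) = 40116600/15 = 2674440.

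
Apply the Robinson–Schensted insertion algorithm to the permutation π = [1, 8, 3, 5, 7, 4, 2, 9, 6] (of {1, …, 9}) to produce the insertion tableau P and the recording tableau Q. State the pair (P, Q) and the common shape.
P = [1, 2, 4, 6, 9] / [3, 7] / [5] / [8];  Q = [1, 2, 4, 5, 8] / [3, 9] / [6] / [7];  common shape = (5, 2, 1, 1)

Row-insert the values π_1, π_2, … into P one at a time, bumping the leftmost entry strictly greater than the inserted value down to the next row. The recording tableau Q records, in position (i, j), the step at which that cell was added to P.
  Insert 1 (step 1): P = [1];  Q = [1]
  Insert 8 (step 2): P = [1, 8];  Q = [1, 2]
  Insert 3 (step 3): P = [1, 3] / [8];  Q = [1, 2] / [3]
  Insert 5 (step 4): P = [1, 3, 5] / [8];  Q = [1, 2, 4] / [3]
  Insert 7 (step 5): P = [1, 3, 5, 7] / [8];  Q = [1, 2, 4, 5] / [3]
  Insert 4 (step 6): P = [1, 3, 4, 7] / [5] / [8];  Q = [1, 2, 4, 5] / [3] / [6]
  Insert 2 (step 7): P = [1, 2, 4, 7] / [3] / [5] / [8];  Q = [1, 2, 4, 5] / [3] / [6] / [7]
  Insert 9 (step 8): P = [1, 2, 4, 7, 9] / [3] / [5] / [8];  Q = [1, 2, 4, 5, 8] / [3] / [6] / [7]
  Insert 6 (step 9): P = [1, 2, 4, 6, 9] / [3, 7] / [5] / [8];  Q = [1, 2, 4, 5, 8] / [3, 9] / [6] / [7]
Final shape: (5, 2, 1, 1).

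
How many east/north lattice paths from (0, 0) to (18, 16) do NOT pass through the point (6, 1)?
Number of paths = 2082274410

Total paths from (0, 0) to (18, 16): C(34, 18) = 2203961430. Paths through (6, 1): (paths (0, 0) → (6, 1)) × (paths (6, 1) → (18, 16)) = C(7, 6) · C(27, 12) = 7 · 17383860 = 121687020. Avoidance count = 2203961430 − 121687020 = 2082274410.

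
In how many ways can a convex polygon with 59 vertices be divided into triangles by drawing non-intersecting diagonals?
C_57 = 26700952856774851904245220912664

These polygon triangulations are counted by the Catalan number C_n = (1/(n + 1)) · C(2n, n). For n = 57: C_57 = (1/58) · C(114, 57) = 1548655265692941410446222812934512/58 = 26700952856774851904245220912664.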